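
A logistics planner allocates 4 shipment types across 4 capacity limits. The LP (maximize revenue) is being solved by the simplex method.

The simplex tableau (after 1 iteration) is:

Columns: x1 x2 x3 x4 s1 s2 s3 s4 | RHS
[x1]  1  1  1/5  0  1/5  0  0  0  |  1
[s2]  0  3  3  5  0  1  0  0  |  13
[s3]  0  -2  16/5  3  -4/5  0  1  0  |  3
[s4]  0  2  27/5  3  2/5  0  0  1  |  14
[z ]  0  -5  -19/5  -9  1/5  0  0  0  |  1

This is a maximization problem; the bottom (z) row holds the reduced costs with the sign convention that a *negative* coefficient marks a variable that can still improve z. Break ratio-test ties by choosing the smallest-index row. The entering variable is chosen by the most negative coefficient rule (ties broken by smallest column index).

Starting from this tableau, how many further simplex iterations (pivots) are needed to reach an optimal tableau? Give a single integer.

2

pivot: x4 in, s3 out → z = 10
pivot: x2 in, x1 out → z = 21
No improving column remains; optimal.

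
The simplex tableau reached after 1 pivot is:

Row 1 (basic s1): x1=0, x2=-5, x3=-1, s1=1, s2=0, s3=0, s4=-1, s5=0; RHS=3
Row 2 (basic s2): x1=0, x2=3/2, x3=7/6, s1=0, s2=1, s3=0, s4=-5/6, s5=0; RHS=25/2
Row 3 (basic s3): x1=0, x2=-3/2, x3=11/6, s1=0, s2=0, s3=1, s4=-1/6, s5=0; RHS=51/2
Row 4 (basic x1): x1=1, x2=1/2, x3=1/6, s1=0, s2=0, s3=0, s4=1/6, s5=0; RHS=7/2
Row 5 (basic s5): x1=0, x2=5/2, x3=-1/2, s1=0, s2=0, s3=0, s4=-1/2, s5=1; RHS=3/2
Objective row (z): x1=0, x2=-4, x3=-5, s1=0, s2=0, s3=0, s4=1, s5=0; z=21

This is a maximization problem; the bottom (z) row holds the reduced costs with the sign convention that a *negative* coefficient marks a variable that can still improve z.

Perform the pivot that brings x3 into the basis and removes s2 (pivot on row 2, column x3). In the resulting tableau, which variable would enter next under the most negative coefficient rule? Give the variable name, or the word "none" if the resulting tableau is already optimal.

s4

Pivot element 7/6. New z-row = old z-row − (-5)·(row 2/(7/6)).
Updated z-row coefficients: x1: 0, x2: 17/7, x3: 0, s1: 0, s2: 30/7, s3: 0, s4: -18/7, s5: 0.
The most negative is -18/7 in column s4, so s4 would enter next.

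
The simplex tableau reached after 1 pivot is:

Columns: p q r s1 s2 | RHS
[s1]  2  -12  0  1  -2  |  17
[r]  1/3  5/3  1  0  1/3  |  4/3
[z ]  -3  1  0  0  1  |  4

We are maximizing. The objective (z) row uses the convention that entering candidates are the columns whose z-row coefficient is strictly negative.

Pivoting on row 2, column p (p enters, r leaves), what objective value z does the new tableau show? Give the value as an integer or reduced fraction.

16

Minimum ratio for p: (4/3)/(1/3) = 4.
z changes by −(z-row coeff of p)·ratio = −(-3)·4 = 12.
New z = 4 + 12 = 16.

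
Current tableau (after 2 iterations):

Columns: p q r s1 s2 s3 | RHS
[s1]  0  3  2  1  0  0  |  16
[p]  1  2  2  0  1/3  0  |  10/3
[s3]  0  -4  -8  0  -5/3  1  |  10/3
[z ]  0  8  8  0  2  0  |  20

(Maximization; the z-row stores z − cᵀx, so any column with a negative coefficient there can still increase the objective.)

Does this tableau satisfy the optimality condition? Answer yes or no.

yes

No objective-row coefficient is strictly negative, so no entering variable exists; the tableau is optimal.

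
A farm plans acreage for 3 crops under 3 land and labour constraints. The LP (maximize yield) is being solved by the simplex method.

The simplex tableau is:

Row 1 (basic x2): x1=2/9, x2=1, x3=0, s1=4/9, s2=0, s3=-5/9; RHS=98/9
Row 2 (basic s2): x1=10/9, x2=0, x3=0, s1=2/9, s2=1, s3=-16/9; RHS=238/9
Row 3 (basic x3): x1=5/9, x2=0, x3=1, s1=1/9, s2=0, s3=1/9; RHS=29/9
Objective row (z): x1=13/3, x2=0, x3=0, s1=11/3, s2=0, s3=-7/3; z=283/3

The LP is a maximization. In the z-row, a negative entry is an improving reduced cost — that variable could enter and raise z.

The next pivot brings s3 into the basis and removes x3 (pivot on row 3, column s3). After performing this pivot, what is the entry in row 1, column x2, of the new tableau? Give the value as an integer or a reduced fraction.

Pivot element is row 3, column s3: 1/9.
Normalize row 3: new (row 3, x2) = 0/(1/9) = 0.
row 1 ← row 1 − (-5/9)·(new row 3): 1 − (-5/9)·0 = 1.

1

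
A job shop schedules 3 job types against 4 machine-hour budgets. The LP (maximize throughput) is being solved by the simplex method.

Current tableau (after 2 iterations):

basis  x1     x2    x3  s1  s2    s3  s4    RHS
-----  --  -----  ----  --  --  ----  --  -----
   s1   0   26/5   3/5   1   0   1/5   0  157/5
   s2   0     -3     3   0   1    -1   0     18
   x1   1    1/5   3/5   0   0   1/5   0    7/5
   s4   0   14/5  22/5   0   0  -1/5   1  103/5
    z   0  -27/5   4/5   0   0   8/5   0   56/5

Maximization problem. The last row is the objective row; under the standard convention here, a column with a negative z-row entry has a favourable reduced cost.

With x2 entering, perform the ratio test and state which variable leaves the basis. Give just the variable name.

s1

Ratios: row 1 (s1): (157/5)/(26/5) = 157/26; row 2 (s2): entry -3 ≤ 0, skip; row 3 (x1): (7/5)/(1/5) = 7; row 4 (s4): (103/5)/(14/5) = 103/14.
Minimum ratio 157/26 is in the s1 row, so s1 leaves.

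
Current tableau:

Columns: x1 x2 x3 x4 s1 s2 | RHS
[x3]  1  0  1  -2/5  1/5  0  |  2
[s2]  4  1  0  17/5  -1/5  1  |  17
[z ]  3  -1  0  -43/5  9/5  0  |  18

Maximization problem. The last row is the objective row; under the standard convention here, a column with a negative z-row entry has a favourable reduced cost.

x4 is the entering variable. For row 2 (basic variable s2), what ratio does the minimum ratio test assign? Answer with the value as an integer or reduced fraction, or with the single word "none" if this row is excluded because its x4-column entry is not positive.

Ratio = RHS / (x4 entry) = 17 / (17/5) = 5.

5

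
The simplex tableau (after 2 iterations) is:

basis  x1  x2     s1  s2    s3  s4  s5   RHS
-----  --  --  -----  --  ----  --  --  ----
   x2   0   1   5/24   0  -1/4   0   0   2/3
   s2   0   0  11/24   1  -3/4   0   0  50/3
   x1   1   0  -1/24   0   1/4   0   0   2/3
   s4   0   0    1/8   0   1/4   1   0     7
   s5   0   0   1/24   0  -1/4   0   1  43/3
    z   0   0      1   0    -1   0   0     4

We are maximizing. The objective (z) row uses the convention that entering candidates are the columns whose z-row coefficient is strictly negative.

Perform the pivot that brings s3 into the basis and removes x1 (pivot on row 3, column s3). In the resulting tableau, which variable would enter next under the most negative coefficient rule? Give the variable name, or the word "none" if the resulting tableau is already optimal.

none

Pivot element 1/4. New z-row = old z-row − (-1)·(row 3/(1/4)).
Updated z-row coefficients: x1: 4, x2: 0, s1: 5/6, s2: 0, s3: 0, s4: 0, s5: 0.
No coefficient is strictly negative; the tableau after this pivot is optimal.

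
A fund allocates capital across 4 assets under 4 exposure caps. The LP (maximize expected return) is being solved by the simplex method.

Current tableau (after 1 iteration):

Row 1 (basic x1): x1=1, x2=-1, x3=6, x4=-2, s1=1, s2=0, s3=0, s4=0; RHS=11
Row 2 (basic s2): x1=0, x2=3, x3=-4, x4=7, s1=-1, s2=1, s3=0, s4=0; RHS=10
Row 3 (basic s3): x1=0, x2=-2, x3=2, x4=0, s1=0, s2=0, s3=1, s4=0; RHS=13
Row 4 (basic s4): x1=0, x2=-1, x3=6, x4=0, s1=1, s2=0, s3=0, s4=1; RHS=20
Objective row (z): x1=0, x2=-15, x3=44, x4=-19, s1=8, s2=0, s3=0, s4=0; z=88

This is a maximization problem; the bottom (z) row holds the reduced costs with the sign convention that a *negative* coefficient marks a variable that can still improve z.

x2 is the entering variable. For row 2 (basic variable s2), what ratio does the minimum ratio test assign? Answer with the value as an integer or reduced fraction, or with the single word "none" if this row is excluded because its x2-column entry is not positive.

Ratio = RHS / (x2 entry) = 10 / 3 = 10/3.

10/3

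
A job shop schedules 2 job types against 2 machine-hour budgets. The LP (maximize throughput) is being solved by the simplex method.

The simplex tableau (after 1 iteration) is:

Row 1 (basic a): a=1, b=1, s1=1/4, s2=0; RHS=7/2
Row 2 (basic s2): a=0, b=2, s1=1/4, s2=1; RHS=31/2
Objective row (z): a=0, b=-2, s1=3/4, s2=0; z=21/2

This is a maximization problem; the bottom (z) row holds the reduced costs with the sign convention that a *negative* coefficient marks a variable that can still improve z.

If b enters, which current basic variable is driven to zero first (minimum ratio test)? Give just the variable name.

a

Ratios: row 1 (a): (7/2)/1 = 7/2; row 2 (s2): (31/2)/2 = 31/4.
Minimum ratio 7/2 is in the a row, so a leaves.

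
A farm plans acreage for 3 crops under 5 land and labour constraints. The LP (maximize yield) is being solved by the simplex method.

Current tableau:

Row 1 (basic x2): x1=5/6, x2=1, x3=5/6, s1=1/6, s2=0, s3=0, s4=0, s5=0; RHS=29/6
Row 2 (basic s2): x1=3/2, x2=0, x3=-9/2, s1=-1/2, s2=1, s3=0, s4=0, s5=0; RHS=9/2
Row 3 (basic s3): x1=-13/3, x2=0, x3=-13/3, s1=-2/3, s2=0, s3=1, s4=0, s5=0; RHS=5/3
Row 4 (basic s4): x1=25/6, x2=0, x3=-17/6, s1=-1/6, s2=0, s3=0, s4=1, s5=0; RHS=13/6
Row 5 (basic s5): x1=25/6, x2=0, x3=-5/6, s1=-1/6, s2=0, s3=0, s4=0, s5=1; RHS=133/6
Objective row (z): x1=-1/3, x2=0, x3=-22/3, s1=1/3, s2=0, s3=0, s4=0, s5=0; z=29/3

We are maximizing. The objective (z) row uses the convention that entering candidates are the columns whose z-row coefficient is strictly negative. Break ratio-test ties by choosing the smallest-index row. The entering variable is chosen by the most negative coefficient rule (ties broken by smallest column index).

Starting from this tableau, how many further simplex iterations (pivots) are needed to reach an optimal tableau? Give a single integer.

pivot: x3 in, x2 out → z = 261/5
No improving column remains; optimal.

1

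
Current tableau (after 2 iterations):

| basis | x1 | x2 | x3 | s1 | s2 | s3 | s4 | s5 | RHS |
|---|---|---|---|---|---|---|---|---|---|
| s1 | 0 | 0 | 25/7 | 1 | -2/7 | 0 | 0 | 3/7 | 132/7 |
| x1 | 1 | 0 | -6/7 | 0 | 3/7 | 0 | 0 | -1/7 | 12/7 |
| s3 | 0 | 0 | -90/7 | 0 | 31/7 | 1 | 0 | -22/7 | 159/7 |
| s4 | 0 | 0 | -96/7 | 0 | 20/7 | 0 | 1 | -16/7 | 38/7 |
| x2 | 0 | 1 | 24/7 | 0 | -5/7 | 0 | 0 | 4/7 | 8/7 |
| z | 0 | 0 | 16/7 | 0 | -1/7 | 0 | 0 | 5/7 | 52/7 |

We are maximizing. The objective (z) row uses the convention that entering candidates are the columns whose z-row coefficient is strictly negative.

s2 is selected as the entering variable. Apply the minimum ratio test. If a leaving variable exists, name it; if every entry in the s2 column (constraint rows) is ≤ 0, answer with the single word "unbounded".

s4

Ratios: row 1 (s1): entry -2/7 ≤ 0, skip; row 2 (x1): (12/7)/(3/7) = 4; row 3 (s3): (159/7)/(31/7) = 159/31; row 4 (s4): (38/7)/(20/7) = 19/10; row 5 (x2): entry -5/7 ≤ 0, skip.
Minimum ratio is in the s4 row, so s4 leaves.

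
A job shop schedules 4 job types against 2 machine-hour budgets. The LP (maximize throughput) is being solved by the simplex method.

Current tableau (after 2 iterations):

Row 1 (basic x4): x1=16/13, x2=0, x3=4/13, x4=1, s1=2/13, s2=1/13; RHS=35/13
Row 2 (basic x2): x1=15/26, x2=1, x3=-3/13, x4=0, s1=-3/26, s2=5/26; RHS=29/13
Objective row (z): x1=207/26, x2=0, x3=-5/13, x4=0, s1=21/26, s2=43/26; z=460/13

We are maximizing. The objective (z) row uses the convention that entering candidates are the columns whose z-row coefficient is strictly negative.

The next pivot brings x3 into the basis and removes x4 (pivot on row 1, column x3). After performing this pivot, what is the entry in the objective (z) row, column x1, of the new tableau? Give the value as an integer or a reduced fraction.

Pivot element is row 1, column x3: 4/13.
Normalize row 1: new (row 1, x1) = (16/13)/(4/13) = 4.
z-row ← z-row − (-5/13)·(new row 1): 207/26 − (-5/13)·4 = 19/2.

19/2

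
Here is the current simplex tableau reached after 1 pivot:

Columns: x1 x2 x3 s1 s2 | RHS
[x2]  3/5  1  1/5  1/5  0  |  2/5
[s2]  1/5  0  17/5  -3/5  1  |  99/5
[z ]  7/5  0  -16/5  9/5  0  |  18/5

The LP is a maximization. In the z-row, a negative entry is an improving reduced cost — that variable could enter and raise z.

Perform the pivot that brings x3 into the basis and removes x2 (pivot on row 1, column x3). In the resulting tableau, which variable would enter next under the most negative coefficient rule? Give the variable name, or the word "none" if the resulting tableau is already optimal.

Pivot element 1/5. New z-row = old z-row − (-16/5)·(row 1/(1/5)).
Updated z-row coefficients: x1: 11, x2: 16, x3: 0, s1: 5, s2: 0.
No coefficient is strictly negative; the tableau after this pivot is optimal.

none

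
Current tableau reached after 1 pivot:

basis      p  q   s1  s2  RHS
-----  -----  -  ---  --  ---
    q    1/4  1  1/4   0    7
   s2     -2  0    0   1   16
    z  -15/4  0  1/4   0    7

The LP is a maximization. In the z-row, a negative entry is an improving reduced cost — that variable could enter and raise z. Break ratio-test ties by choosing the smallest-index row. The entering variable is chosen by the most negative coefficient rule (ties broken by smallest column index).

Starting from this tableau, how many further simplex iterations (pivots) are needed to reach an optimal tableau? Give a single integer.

pivot: p in, q out → z = 112
No improving column remains; optimal.

1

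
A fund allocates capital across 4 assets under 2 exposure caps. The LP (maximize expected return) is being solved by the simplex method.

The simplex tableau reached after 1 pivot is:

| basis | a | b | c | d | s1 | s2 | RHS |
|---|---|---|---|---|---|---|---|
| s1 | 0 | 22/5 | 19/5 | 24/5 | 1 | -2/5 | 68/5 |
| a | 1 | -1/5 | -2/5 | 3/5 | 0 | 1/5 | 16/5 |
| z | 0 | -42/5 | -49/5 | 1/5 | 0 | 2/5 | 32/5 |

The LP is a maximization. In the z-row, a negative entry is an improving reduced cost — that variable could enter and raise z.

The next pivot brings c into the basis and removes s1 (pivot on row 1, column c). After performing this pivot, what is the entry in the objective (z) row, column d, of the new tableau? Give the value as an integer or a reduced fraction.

239/19

Pivot element is row 1, column c: 19/5.
Normalize row 1: new (row 1, d) = (24/5)/(19/5) = 24/19.
z-row ← z-row − (-49/5)·(new row 1): 1/5 − (-49/5)·(24/19) = 239/19.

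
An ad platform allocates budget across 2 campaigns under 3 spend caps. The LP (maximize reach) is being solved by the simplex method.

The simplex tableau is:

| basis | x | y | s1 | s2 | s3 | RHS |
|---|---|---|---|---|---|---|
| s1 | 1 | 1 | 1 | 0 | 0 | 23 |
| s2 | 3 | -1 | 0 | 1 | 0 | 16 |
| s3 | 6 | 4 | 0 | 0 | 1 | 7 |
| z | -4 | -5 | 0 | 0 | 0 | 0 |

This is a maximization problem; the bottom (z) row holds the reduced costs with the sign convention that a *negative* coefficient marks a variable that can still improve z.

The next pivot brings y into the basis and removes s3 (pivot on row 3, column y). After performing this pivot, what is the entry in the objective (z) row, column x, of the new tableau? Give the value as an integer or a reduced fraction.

7/2

Pivot element is row 3, column y: 4.
Normalize row 3: new (row 3, x) = 6/4 = 3/2.
z-row ← z-row − (-5)·(new row 3): -4 − (-5)·(3/2) = 7/2.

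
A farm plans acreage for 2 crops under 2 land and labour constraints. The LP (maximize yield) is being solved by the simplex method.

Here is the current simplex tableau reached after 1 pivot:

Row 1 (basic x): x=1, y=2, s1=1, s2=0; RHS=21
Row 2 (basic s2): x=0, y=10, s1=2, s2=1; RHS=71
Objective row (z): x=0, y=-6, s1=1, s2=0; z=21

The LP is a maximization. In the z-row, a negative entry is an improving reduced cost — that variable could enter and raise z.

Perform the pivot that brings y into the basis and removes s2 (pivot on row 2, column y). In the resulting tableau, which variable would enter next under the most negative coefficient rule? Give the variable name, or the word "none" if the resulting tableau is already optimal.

none

Pivot element 10. New z-row = old z-row − (-6)·(row 2/10).
Updated z-row coefficients: x: 0, y: 0, s1: 11/5, s2: 3/5.
No coefficient is strictly negative; the tableau after this pivot is optimal.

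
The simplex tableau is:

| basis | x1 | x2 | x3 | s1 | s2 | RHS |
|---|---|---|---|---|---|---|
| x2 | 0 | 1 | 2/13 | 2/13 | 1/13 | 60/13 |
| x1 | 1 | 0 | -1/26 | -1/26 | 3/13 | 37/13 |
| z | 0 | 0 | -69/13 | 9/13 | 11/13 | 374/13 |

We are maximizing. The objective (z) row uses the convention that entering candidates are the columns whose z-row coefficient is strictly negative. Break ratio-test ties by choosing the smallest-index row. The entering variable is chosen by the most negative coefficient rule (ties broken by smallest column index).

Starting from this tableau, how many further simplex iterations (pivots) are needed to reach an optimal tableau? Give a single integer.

pivot: x3 in, x2 out → z = 188
No improving column remains; optimal.

1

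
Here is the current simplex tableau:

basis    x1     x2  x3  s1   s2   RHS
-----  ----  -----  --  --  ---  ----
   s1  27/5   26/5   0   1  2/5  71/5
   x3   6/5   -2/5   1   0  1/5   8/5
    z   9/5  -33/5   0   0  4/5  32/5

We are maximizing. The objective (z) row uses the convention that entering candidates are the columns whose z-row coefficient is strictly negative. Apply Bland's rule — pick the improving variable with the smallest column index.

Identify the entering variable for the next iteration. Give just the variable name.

Objective-row coefficients: x1: 9/5, x2: -33/5, x3: 0, s1: 0, s2: 4/5.
Improving columns: x2. Bland's rule picks the smallest column index → x2.

x2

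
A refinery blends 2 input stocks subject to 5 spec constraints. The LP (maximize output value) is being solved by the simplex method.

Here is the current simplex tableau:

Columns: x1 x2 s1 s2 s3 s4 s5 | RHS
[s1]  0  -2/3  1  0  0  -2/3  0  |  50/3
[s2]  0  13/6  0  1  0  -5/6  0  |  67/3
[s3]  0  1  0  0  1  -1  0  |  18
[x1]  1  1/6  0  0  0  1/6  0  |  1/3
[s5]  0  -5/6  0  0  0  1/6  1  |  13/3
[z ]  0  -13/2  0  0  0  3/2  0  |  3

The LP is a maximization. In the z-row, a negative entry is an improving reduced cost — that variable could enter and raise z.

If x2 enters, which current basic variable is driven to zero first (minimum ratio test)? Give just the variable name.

Ratios: row 1 (s1): entry -2/3 ≤ 0, skip; row 2 (s2): (67/3)/(13/6) = 134/13; row 3 (s3): 18/1 = 18; row 4 (x1): (1/3)/(1/6) = 2; row 5 (s5): entry -5/6 ≤ 0, skip.
Minimum ratio 2 is in the x1 row, so x1 leaves.

x1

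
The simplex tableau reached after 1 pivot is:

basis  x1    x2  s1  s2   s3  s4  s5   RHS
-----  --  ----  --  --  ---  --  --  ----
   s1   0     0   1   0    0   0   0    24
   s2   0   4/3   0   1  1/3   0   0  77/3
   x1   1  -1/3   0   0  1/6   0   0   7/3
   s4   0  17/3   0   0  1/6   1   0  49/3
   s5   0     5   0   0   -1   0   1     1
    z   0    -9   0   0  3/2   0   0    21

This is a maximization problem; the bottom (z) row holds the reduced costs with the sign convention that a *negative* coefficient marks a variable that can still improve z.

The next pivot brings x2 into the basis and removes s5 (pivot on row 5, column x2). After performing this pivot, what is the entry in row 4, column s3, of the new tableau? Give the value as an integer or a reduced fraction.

Pivot element is row 5, column x2: 5.
Normalize row 5: new (row 5, s3) = (-1)/5 = -1/5.
row 4 ← row 4 − (17/3)·(new row 5): 1/6 − (17/3)·(-1/5) = 13/10.

13/10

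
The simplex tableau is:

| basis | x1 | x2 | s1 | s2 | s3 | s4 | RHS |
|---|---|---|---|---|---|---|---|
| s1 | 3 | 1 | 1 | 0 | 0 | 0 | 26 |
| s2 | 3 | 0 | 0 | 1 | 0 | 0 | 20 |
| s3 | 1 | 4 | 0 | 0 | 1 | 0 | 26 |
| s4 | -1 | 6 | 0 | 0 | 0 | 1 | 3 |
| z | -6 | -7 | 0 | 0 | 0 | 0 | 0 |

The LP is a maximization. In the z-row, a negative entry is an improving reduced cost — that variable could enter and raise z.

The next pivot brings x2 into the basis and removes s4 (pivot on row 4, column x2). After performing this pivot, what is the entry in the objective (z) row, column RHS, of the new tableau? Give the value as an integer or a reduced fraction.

Pivot element is row 4, column x2: 6.
Normalize row 4: new (row 4, RHS) = 3/6 = 1/2.
z-row ← z-row − (-7)·(new row 4): 0 − (-7)·(1/2) = 7/2.

7/2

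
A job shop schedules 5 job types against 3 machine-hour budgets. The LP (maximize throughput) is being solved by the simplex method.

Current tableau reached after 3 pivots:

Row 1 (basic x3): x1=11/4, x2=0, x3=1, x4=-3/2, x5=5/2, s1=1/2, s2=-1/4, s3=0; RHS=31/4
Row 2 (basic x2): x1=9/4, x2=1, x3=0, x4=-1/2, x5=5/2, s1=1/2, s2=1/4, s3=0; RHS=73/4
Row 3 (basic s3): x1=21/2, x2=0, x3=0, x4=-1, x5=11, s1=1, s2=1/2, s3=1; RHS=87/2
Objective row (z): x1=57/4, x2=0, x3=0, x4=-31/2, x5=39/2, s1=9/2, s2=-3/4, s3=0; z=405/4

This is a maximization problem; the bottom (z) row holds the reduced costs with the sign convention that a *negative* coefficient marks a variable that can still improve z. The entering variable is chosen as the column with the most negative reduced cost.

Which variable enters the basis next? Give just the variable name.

x4

Objective-row coefficients: x1: 57/4, x2: 0, x3: 0, x4: -31/2, x5: 39/2, s1: 9/2, s2: -3/4, s3: 0.
The most negative is -31/2 in column x4, so x4 enters.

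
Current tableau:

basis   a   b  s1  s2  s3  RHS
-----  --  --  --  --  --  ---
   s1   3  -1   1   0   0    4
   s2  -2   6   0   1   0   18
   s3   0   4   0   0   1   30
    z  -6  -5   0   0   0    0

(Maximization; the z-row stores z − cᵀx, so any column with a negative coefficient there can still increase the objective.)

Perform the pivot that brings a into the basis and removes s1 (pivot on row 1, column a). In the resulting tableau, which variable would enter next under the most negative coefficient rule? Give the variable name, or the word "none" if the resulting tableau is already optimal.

Pivot element 3. New z-row = old z-row − (-6)·(row 1/3).
Updated z-row coefficients: a: 0, b: -7, s1: 2, s2: 0, s3: 0.
The most negative is -7 in column b, so b would enter next.

b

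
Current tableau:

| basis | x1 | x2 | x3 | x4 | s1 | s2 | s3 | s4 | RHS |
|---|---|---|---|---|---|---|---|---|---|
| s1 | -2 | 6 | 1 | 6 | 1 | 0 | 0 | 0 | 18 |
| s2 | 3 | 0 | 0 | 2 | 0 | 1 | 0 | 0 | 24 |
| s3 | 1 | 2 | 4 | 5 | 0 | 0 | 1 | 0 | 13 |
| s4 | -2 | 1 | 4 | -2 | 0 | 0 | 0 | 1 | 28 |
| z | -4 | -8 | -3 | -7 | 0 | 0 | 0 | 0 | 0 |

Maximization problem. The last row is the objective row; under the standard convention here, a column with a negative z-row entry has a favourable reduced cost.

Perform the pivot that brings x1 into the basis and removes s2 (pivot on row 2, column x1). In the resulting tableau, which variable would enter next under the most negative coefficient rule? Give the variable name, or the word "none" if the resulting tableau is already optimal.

Pivot element 3. New z-row = old z-row − (-4)·(row 2/3).
Updated z-row coefficients: x1: 0, x2: -8, x3: -3, x4: -13/3, s1: 0, s2: 4/3, s3: 0, s4: 0.
The most negative is -8 in column x2, so x2 would enter next.

x2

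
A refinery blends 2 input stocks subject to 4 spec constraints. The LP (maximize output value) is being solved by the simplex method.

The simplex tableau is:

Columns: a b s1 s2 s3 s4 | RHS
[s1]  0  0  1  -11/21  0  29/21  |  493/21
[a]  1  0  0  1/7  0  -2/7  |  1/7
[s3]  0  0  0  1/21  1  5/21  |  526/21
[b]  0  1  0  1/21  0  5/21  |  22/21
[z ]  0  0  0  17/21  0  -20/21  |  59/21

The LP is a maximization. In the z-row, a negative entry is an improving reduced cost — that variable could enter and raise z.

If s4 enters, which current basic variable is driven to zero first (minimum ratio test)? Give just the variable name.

b

Ratios: row 1 (s1): (493/21)/(29/21) = 17; row 2 (a): entry -2/7 ≤ 0, skip; row 3 (s3): (526/21)/(5/21) = 526/5; row 4 (b): (22/21)/(5/21) = 22/5.
Minimum ratio 22/5 is in the b row, so b leaves.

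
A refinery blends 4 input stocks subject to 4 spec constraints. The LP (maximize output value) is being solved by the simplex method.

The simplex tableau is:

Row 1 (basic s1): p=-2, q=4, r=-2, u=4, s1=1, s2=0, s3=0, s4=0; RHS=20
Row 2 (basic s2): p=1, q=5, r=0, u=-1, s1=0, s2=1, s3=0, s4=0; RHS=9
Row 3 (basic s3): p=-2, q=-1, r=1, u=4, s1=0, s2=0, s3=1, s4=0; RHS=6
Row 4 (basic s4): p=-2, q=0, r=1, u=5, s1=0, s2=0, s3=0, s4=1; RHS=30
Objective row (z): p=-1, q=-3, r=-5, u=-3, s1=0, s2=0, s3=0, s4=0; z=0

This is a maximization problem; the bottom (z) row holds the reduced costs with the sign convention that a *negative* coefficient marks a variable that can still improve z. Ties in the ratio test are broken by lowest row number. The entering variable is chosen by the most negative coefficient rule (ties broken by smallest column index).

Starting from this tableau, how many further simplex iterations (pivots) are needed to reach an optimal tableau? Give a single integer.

2

pivot: r in, s3 out → z = 30
pivot: p in, s2 out → z = 129
No improving column remains; optimal.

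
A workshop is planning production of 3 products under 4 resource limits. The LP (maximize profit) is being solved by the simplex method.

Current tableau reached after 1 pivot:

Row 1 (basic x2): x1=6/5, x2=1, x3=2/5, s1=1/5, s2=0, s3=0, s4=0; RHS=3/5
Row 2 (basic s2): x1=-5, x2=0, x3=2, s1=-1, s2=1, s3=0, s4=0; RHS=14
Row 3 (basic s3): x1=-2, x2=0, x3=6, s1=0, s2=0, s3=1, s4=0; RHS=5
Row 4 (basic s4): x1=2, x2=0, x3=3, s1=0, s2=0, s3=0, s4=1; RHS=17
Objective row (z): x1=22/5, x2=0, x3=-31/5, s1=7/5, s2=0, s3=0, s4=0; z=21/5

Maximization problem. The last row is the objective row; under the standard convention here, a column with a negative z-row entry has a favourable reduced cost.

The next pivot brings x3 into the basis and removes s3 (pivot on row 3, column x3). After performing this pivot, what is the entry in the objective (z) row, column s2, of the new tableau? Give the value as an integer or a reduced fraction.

0

Pivot element is row 3, column x3: 6.
Normalize row 3: new (row 3, s2) = 0/6 = 0.
z-row ← z-row − (-31/5)·(new row 3): 0 − (-31/5)·0 = 0.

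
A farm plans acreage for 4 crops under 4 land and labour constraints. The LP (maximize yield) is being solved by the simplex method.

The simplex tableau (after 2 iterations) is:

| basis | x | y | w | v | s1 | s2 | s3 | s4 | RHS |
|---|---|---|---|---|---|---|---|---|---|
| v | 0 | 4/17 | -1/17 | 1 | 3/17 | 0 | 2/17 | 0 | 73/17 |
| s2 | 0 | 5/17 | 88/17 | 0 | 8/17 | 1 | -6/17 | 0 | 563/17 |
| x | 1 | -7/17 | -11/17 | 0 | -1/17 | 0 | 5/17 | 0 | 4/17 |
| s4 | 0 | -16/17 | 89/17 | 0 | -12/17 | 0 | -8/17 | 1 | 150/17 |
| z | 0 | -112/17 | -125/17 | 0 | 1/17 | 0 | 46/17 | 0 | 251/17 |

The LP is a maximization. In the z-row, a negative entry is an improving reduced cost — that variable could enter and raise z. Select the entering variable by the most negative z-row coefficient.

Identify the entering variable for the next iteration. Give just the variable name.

Objective-row coefficients: x: 0, y: -112/17, w: -125/17, v: 0, s1: 1/17, s2: 0, s3: 46/17, s4: 0.
The most negative is -125/17 in column w, so w enters.

w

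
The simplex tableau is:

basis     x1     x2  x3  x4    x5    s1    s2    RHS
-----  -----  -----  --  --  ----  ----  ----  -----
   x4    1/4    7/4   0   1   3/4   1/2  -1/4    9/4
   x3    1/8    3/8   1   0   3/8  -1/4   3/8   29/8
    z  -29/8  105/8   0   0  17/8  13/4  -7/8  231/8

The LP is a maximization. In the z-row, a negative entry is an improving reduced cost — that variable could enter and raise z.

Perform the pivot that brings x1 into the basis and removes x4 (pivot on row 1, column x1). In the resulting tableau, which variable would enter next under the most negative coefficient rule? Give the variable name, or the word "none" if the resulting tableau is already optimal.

s2

Pivot element 1/4. New z-row = old z-row − (-29/8)·(row 1/(1/4)).
Updated z-row coefficients: x1: 0, x2: 77/2, x3: 0, x4: 29/2, x5: 13, s1: 21/2, s2: -9/2.
The most negative is -9/2 in column s2, so s2 would enter next.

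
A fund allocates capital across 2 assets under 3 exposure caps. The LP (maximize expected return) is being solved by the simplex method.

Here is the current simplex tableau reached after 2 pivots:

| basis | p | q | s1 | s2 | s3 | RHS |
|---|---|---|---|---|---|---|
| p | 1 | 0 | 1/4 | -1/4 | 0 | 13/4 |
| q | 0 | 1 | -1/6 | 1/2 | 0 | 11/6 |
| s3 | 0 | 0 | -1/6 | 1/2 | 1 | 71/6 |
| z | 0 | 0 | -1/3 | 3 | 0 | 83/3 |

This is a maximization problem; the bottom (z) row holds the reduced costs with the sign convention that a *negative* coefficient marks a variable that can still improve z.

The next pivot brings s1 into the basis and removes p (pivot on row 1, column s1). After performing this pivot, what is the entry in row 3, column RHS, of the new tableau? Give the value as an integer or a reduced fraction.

14

Pivot element is row 1, column s1: 1/4.
Normalize row 1: new (row 1, RHS) = (13/4)/(1/4) = 13.
row 3 ← row 3 − (-1/6)·(new row 1): 71/6 − (-1/6)·13 = 14.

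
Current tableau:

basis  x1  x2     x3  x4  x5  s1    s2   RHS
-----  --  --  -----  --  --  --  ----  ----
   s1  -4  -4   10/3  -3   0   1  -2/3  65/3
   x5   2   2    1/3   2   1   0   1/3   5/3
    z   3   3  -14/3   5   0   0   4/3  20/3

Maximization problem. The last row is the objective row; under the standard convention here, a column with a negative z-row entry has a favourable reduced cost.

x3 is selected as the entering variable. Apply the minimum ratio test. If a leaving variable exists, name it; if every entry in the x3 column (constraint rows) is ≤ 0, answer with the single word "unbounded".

x5

Ratios: row 1 (s1): (65/3)/(10/3) = 13/2; row 2 (x5): (5/3)/(1/3) = 5.
Minimum ratio is in the x5 row, so x5 leaves.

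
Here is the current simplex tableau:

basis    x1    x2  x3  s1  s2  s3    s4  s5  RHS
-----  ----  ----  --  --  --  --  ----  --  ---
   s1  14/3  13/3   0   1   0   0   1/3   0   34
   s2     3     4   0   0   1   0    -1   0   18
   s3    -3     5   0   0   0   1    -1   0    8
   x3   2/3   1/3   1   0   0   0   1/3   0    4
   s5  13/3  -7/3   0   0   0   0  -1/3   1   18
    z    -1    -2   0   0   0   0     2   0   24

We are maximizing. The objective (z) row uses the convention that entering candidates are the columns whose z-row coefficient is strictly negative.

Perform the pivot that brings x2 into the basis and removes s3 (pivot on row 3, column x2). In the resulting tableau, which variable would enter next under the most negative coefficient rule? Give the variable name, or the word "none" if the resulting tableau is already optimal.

x1

Pivot element 5. New z-row = old z-row − (-2)·(row 3/5).
Updated z-row coefficients: x1: -11/5, x2: 0, x3: 0, s1: 0, s2: 0, s3: 2/5, s4: 8/5, s5: 0.
The most negative is -11/5 in column x1, so x1 would enter next.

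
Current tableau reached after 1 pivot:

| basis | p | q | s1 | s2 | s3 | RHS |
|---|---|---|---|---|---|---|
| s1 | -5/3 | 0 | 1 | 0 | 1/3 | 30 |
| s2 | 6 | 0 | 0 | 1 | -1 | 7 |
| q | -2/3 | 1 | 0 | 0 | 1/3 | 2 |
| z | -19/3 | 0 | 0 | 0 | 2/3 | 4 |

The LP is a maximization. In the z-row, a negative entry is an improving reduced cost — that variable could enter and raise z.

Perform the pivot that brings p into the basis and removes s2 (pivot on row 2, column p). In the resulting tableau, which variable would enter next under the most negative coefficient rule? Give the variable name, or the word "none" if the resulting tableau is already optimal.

Pivot element 6. New z-row = old z-row − (-19/3)·(row 2/6).
Updated z-row coefficients: p: 0, q: 0, s1: 0, s2: 19/18, s3: -7/18.
The most negative is -7/18 in column s3, so s3 would enter next.

s3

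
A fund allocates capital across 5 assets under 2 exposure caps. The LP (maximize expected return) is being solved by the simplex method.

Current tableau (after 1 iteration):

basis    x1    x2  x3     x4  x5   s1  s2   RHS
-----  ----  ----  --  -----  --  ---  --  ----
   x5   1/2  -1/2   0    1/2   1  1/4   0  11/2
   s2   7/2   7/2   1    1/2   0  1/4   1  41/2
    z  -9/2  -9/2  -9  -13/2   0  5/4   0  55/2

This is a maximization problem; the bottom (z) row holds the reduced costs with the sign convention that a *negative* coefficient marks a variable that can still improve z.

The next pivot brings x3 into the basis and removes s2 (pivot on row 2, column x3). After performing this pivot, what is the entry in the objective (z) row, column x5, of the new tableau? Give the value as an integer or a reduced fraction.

0

Pivot element is row 2, column x3: 1.
Normalize row 2: new (row 2, x5) = 0/1 = 0.
z-row ← z-row − (-9)·(new row 2): 0 − (-9)·0 = 0.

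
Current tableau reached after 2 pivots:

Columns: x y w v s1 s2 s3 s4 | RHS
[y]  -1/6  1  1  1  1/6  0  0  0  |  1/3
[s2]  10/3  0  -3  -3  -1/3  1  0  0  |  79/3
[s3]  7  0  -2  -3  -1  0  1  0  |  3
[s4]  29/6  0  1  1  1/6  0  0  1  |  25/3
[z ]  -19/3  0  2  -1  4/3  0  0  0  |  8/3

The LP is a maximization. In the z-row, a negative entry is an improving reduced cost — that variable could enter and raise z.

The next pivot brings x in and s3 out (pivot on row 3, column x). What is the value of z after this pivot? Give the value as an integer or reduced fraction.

Minimum ratio for x: 3/7 = 3/7.
z changes by −(z-row coeff of x)·ratio = −(-19/3)·(3/7) = 19/7.
New z = 8/3 + (19/7) = 113/21.

113/21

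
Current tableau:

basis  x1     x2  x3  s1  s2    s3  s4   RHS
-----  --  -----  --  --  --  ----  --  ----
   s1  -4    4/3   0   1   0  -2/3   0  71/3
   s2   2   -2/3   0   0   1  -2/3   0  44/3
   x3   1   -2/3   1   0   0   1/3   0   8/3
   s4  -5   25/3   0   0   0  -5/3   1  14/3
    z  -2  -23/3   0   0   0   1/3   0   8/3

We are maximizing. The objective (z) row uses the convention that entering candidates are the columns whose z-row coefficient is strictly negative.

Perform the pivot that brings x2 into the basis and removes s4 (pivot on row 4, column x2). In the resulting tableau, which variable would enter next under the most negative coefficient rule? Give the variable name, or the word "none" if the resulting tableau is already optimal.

Pivot element 25/3. New z-row = old z-row − (-23/3)·(row 4/(25/3)).
Updated z-row coefficients: x1: -33/5, x2: 0, x3: 0, s1: 0, s2: 0, s3: -6/5, s4: 23/25.
The most negative is -33/5 in column x1, so x1 would enter next.

x1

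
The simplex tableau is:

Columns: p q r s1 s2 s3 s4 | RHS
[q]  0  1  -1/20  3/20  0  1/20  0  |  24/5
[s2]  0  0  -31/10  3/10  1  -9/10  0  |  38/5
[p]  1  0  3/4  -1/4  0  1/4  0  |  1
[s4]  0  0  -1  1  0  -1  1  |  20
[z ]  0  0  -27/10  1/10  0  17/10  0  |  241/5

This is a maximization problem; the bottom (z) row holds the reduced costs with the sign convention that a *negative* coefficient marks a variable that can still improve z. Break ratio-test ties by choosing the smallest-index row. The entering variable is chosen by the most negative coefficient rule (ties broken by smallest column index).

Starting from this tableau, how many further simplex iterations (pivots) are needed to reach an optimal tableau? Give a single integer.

pivot: r in, p out → z = 259/5
pivot: s1 in, s4 out → z = 387/5
No improving column remains; optimal.

2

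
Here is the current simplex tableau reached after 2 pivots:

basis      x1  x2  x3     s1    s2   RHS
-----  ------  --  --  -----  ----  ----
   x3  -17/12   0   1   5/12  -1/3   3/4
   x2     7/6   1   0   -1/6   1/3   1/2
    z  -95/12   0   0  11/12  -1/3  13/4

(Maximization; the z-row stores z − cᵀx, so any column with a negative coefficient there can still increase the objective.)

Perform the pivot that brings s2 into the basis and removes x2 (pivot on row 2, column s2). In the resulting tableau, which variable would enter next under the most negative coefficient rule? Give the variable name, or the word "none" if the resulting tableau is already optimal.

x1

Pivot element 1/3. New z-row = old z-row − (-1/3)·(row 2/(1/3)).
Updated z-row coefficients: x1: -27/4, x2: 1, x3: 0, s1: 3/4, s2: 0.
The most negative is -27/4 in column x1, so x1 would enter next.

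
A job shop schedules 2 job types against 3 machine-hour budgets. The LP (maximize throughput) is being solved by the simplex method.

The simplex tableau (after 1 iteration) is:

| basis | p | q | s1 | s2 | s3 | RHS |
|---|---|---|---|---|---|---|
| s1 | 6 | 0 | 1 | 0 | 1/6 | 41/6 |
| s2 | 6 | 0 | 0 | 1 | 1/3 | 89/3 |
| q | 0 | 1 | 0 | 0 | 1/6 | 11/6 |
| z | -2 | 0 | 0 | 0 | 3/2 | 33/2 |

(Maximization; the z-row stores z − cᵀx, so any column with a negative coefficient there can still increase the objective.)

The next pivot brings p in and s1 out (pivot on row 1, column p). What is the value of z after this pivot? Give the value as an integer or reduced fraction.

169/9

Minimum ratio for p: (41/6)/6 = 41/36.
z changes by −(z-row coeff of p)·ratio = −(-2)·(41/36) = 41/18.
New z = 33/2 + (41/18) = 169/9.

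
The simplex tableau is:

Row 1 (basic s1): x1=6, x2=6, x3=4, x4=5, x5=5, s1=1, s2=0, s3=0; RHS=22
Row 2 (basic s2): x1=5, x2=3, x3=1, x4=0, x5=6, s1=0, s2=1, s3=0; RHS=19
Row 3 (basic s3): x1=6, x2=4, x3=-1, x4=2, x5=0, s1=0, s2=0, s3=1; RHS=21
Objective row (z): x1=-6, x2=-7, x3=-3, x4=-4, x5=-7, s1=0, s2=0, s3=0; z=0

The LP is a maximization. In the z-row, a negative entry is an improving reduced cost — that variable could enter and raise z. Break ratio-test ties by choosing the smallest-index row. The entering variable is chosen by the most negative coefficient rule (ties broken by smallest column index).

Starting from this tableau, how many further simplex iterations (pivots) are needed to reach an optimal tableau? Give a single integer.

2

pivot: x2 in, s1 out → z = 77/3
pivot: x5 in, s2 out → z = 85/3
No improving column remains; optimal.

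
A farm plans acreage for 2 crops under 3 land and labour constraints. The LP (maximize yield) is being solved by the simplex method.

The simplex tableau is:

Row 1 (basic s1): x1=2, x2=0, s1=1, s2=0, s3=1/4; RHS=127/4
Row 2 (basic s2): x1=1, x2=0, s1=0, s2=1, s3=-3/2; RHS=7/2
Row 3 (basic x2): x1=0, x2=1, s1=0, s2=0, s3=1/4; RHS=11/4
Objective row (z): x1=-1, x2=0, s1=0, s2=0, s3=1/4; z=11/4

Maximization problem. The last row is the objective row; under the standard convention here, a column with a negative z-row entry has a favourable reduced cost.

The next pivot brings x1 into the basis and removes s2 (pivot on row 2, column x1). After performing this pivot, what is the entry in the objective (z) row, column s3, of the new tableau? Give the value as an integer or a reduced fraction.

Pivot element is row 2, column x1: 1.
Normalize row 2: new (row 2, s3) = (-3/2)/1 = -3/2.
z-row ← z-row − (-1)·(new row 2): 1/4 − (-1)·(-3/2) = -5/4.

-5/4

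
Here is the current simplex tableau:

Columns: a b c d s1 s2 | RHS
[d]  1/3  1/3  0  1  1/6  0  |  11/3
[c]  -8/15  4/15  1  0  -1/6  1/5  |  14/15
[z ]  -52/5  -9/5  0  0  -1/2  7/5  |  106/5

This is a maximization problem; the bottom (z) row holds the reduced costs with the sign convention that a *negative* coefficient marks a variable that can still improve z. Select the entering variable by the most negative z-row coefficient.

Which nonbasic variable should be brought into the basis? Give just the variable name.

Objective-row coefficients: a: -52/5, b: -9/5, c: 0, d: 0, s1: -1/2, s2: 7/5.
The most negative is -52/5 in column a, so a enters.

a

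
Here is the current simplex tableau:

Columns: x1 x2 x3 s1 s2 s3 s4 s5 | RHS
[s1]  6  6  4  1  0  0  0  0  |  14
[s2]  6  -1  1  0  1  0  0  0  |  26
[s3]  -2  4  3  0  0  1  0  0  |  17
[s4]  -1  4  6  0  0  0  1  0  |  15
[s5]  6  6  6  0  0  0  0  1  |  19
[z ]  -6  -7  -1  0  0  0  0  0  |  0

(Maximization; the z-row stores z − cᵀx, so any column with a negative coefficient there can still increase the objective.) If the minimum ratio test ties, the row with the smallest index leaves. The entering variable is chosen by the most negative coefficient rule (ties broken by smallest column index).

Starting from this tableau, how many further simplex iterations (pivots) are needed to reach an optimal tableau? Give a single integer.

1

pivot: x2 in, s1 out → z = 49/3
No improving column remains; optimal.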